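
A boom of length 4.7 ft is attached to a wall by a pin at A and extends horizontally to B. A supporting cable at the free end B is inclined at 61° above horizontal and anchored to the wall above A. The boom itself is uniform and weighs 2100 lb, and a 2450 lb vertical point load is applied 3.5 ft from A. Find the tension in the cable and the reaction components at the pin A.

ΣM about A: T·sin61°·4.7 − 2100·2.35 − 2450·3.5 = 0 → T = 13510/(4.7·0.87462) = 3286.53 ≈ 3287 lb.
ΣF_x = 0: A_x − T·cos61° = 0 → A_x = 3286.53 × 0.48481 = 1593 lb.
ΣF_y = 0: A_y + T·sin61° − 2100 − 2450 = 0 → A_y = 4550 − 3286.53 × 0.87462 = 1676 lb.

T = 3287 lb, A_x = 1593 lb, A_y = 1676 lb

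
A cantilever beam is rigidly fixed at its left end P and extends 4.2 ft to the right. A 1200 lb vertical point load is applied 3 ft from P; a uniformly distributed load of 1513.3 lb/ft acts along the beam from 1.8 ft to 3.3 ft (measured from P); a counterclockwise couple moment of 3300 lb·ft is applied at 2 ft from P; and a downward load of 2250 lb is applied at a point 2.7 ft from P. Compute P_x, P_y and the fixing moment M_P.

P_x = 0, P_y = 5720 lb, M_P = 12160 lb·ft

Resultant of the distributed load: 1513.3 × 1.5 = 2269.95 lb at 2.55 ft from P.
ΣF_x = 0: P_x = 0.
ΣF_y = 0: P_y − 1200 − 1513.3·1.5 − 2250 = 0 → P_y = 5720 lb.
ΣM about P: M_P − 1200·3 − (1513.3·1.5)·2.55 + 3300 − 2250·2.7 = 0 → M_P = 12160 lb·ft.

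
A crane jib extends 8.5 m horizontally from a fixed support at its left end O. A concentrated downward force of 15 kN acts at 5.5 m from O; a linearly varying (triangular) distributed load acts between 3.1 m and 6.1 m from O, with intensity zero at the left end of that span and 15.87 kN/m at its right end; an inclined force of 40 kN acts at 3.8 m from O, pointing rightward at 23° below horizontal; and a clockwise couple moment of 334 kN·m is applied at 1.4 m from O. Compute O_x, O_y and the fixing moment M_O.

O_x = -36.82 kN, O_y = 54.43 kN, M_O = 597.3 kN·m

Resultant of the triangular load: ½ × 15.87 × 3 = 23.805 kN, acting at 5.1 m from O (one-third of the span from the peak).
ΣF_x = 0: O_x + 40·cos23° = 0 → O_x = -36.82 kN.
ΣF_y = 0: O_y − 15 − ½·15.87·3 − 40·sin23° = 0 → O_y = 54.43 kN.
ΣM about O: M_O − 15·5.5 − (½·15.87·3)·5.1 − 40·sin23°·3.8 − 334 = 0 → M_O = 597.3 kN·m.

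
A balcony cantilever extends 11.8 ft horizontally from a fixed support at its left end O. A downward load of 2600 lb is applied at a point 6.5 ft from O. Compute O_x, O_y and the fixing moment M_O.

O_x = 0, O_y = 2600 lb, M_O = 16900 lb·ft

ΣF_x = 0: O_x = 0.
ΣF_y = 0: O_y − 2600 = 0 → O_y = 2600 lb.
ΣM about O: M_O − 2600·6.5 = 0 → M_O = 16900 lb·ft.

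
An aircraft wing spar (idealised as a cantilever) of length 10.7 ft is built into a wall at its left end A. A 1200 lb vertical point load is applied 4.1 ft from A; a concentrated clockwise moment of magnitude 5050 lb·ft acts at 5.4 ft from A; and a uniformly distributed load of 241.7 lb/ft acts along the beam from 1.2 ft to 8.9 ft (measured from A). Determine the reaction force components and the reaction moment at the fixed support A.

Resultant of the distributed load: 241.7 × 7.7 = 1861.09 lb at 5.05 ft from A.
ΣF_x = 0: A_x = 0.
ΣF_y = 0: A_y − 1200 − 241.7·7.7 = 0 → A_y = 3061 lb.
ΣM about A: M_A − 1200·4.1 − 5050 − (241.7·7.7)·5.05 = 0 → M_A = 19370 lb·ft.

A_x = 0, A_y = 3061 lb, M_A = 19370 lb·ft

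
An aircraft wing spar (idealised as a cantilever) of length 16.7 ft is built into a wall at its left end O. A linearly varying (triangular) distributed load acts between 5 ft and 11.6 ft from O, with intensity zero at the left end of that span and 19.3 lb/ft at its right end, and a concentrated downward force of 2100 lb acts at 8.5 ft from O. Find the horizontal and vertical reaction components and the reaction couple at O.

O_x = 0, O_y = 2164 lb, M_O = 18450 lb·ft

Resultant of the triangular load: ½ × 19.3 × 6.6 = 63.69 lb, acting at 9.4 ft from O (one-third of the span from the peak).
ΣF_x = 0: O_x = 0.
ΣF_y = 0: O_y − ½·19.3·6.6 − 2100 = 0 → O_y = 2164 lb.
ΣM about O: M_O − (½·19.3·6.6)·9.4 − 2100·8.5 = 0 → M_O = 18450 lb·ft.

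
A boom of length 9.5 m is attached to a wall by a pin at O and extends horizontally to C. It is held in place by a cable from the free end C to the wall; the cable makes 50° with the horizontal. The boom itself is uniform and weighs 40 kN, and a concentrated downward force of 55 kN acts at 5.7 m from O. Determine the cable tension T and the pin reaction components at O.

T = 69.19 kN, O_x = 44.47 kN, O_y = 42.00 kN

ΣM about O: T·sin50°·9.5 − 40·4.75 − 55·5.7 = 0 → T = 503.5/(9.5·0.766044) = 69.1866 ≈ 69.19 kN.
ΣF_x = 0: O_x − T·cos50° = 0 → O_x = 69.1866 × 0.642788 = 44.47 kN.
ΣF_y = 0: O_y + T·sin50° − 40 − 55 = 0 → O_y = 95 − 69.1866 × 0.766044 = 42.00 kN.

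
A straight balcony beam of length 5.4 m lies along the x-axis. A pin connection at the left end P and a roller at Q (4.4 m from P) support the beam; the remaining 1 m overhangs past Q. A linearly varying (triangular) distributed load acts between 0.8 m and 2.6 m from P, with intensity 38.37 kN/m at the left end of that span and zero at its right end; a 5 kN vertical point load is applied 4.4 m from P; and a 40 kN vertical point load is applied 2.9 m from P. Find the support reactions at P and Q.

P_x = 0, P_y = 37.18 kN, Q_y = 42.35 kN

Resultant of the triangular load: ½ × 38.37 × 1.8 = 34.533 kN, acting at 1.4 m from P (one-third of the span from the peak).
Moments about P: Q_y·4.4 − (½·38.37·1.8)·1.4 − 5·4.4 − 40·2.9 = 0 → Q_y = 186.3462/4.4 = 42.3514 ≈ 42.35 kN.
ΣF_y = 0: P_y + 42.3514 − ½·38.37·1.8 − 5 − 40 = 0 → P_y = 37.18 kN.
ΣF_x = 0: no horizontal applied forces, so P_x = 0.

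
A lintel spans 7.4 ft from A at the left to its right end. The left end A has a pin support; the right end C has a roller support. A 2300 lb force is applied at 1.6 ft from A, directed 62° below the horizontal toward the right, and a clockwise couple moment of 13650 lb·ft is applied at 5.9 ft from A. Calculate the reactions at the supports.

ΣM about A: C_y·7.4 − 2300·sin62°·1.6 − 13650 = 0 → C_y = 16899.2/7.4 = 2283.68 ≈ 2284 lb.
ΣF_y = 0: A_y + 2283.68 − 2300·sin62° = 0 → A_y = -252.9 lb.
ΣF_x = 0: A_x + 2300·cos62° = 0 → A_x = -1080 lb.

A_x = -1080 lb, A_y = -252.9 lb, C_y = 2284 lb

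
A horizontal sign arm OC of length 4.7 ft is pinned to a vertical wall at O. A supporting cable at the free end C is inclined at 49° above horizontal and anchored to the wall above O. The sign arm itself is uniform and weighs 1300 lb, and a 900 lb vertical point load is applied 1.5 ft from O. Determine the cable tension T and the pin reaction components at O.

ΣM about O: T·sin49°·4.7 − 1300·2.35 − 900·1.5 = 0 → T = 4405/(4.7·0.75471) = 1241.85 ≈ 1242 lb.
ΣF_x = 0: O_x − T·cos49° = 0 → O_x = 1241.85 × 0.656059 = 814.7 lb.
ΣF_y = 0: O_y + T·sin49° − 1300 − 900 = 0 → O_y = 2200 − 1241.85 × 0.75471 = 1263 lb.

T = 1242 lb, O_x = 814.7 lb, O_y = 1263 lb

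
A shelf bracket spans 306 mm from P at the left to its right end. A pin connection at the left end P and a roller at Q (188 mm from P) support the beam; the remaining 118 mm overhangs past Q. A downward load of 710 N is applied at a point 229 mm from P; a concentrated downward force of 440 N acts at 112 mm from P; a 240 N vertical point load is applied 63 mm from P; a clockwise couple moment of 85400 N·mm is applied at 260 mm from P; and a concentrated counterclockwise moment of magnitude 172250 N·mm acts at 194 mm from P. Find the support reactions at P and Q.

Taking moments about P: Q_y·188 − 710·229 − 440·112 − 240·63 − 85400 + 172250 = 0 → Q_y = 140140/188 = 745.426 ≈ 745.4 N.
ΣF_y = 0: P_y + 745.426 − 710 − 440 − 240 = 0 → P_y = 644.6 N.
ΣF_x = 0: no horizontal applied forces, so P_x = 0.

P_x = 0, P_y = 644.6 N, Q_y = 745.4 N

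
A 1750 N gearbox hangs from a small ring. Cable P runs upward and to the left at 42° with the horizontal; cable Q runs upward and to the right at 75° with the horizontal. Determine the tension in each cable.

T_P = 508.3 N, T_Q = 1460 N

ΣF_x = 0: −T_P·cos42° + T_Q·cos75° = 0 → T_Q = 2.87129·T_P.
ΣF_y = 0: T_P·sin42° + T_Q·sin75° = 1750.
Substitute: T_P·(0.669131 + 2.87129·0.965926) = 1750 → T_P = 508.339 ≈ 508.3 N.
Then T_Q = 2.87129 × 508.339 = 1460 N.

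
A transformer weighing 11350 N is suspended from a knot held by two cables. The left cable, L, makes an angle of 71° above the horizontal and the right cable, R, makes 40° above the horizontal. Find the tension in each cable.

T_L = 9313 N, T_R = 3958 N

ΣF_x = 0: −T_L·cos71° + T_R·cos40° = 0 → T_R = 0.424999·T_L.
ΣF_y = 0: T_L·sin71° + T_R·sin40° = 11350.
Substitute: T_L·(0.945519 + 0.424999·0.642788) = 11350 → T_L = 9313.18 ≈ 9313 N.
Then T_R = 0.424999 × 9313.18 = 3958 N.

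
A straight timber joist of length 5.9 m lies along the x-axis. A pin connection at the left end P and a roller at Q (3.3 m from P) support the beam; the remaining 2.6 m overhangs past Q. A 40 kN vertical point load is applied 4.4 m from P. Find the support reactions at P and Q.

P_x = 0, P_y = -13.33 kN, Q_y = 53.33 kN

Taking moments about P: Q_y·3.3 − 40·4.4 = 0 → Q_y = 176/3.3 = 53.3333 ≈ 53.33 kN.
ΣF_y = 0: P_y + 53.3333 − 40 = 0 → P_y = -13.33 kN.
ΣF_x = 0: no horizontal applied forces, so P_x = 0.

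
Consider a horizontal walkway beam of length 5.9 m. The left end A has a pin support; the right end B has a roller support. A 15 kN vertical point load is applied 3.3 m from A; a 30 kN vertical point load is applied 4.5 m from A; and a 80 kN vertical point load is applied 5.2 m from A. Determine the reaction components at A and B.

A_x = 0, A_y = 23.22 kN, B_y = 101.8 kN

Taking moments about A: B_y·5.9 − 15·3.3 − 30·4.5 − 80·5.2 = 0 → B_y = 600.5/5.9 = 101.78 ≈ 101.8 kN.
ΣF_y = 0: A_y + 101.78 − 15 − 30 − 80 = 0 → A_y = 23.22 kN.
ΣF_x = 0: no horizontal applied forces, so A_x = 0.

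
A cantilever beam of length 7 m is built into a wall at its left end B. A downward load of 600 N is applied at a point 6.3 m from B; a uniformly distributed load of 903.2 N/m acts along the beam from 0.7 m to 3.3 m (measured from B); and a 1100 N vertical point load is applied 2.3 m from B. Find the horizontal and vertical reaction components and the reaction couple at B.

Resultant of the distributed load: 903.2 × 2.6 = 2348.32 N at 2 m from B.
ΣF_x = 0: B_x = 0.
ΣF_y = 0: B_y − 600 − 903.2·2.6 − 1100 = 0 → B_y = 4048 N.
ΣM about B: M_B − 600·6.3 − (903.2·2.6)·2 − 1100·2.3 = 0 → M_B = 11010 N·m.

B_x = 0, B_y = 4048 N, M_B = 11010 N·m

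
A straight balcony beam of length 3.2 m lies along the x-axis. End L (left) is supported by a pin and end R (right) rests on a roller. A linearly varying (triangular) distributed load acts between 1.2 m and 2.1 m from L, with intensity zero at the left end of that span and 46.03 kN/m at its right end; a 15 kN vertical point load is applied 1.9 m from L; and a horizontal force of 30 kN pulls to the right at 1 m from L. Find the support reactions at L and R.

L_x = -30.00 kN, L_y = 15.16 kN, R_y = 20.56 kN

Resultant of the triangular load: ½ × 46.03 × 0.9 = 20.7135 kN, acting at 1.8 m from L (one-third of the span from the peak).
Taking moments about L: R_y·3.2 − (½·46.03·0.9)·1.8 − 15·1.9 = 0 → R_y = 65.7843/3.2 = 20.5576 ≈ 20.56 kN.
ΣF_y = 0: L_y + 20.5576 − ½·46.03·0.9 − 15 = 0 → L_y = 15.16 kN.
ΣF_x = 0: L_x + 30 = 0 → L_x = -30.00 kN.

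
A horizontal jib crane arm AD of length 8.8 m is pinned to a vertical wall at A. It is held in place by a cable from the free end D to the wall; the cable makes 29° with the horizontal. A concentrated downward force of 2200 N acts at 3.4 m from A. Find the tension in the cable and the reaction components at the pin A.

ΣM about A: T·sin29°·8.8 − 2200·3.4 = 0 → T = 7480/(8.8·0.48481) = 1753.26 ≈ 1753 N.
ΣF_x = 0: A_x − T·cos29° = 0 → A_x = 1753.26 × 0.87462 = 1533 N.
ΣF_y = 0: A_y + T·sin29° − 2200 = 0 → A_y = 2200 − 1753.26 × 0.48481 = 1350 N.

T = 1753 N, A_x = 1533 N, A_y = 1350 N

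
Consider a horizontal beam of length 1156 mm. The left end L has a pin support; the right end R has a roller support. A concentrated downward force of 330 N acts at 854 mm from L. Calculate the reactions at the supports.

L_x = 0, L_y = 86.21 N, R_y = 243.8 N

Taking moments about L: R_y·1156 − 330·854 = 0 → R_y = 281820/1156 = 243.789 ≈ 243.8 N.
ΣF_y = 0: L_y + 243.789 − 330 = 0 → L_y = 86.21 N.
ΣF_x = 0: no horizontal applied forces, so L_x = 0.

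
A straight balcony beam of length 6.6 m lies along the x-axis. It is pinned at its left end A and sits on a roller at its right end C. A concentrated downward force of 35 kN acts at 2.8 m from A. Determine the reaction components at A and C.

Taking moments about A: C_y·6.6 − 35·2.8 = 0 → C_y = 98/6.6 = 14.8485 ≈ 14.85 kN.
ΣF_y = 0: A_y + 14.8485 − 35 = 0 → A_y = 20.15 kN.
ΣF_x = 0: no horizontal applied forces, so A_x = 0.

A_x = 0, A_y = 20.15 kN, C_y = 14.85 kN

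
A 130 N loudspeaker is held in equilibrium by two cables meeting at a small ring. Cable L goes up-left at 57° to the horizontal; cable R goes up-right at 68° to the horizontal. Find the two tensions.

T_L = 59.45 N, T_R = 86.43 N

ΣF_x = 0: −T_L·cos57° + T_R·cos68° = 0 → T_R = 1.4539·T_L.
ΣF_y = 0: T_L·sin57° + T_R·sin68° = 130.
Substitute: T_L·(0.838671 + 1.4539·0.927184) = 130 → T_L = 59.4502 ≈ 59.45 N.
Then T_R = 1.4539 × 59.4502 = 86.43 N.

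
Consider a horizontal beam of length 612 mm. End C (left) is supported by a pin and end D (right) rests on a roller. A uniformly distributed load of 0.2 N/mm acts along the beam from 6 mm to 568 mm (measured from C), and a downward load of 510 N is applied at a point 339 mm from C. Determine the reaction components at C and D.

Resultant of the distributed load: 0.2 × 562 = 112.4 N at 287 mm from C.
Taking moments about C: D_y·612 − (0.2·562)·287 − 510·339 = 0 → D_y = 205148.8/612 = 335.21 ≈ 335.2 N.
ΣF_y = 0: C_y + 335.21 − 0.2·562 − 510 = 0 → C_y = 287.2 N.
ΣF_x = 0: no horizontal applied forces, so C_x = 0.

C_x = 0, C_y = 287.2 N, D_y = 335.2 N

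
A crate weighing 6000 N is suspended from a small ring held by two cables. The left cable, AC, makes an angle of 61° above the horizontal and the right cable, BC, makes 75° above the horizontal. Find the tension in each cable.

ΣF_x = 0: −T_AC·cos61° + T_BC·cos75° = 0 → T_BC = 1.87316·T_AC.
ΣF_y = 0: T_AC·sin61° + T_BC·sin75° = 6000.
Substitute: T_AC·(0.87462 + 1.87316·0.965926) = 6000 → T_AC = 2235.51 ≈ 2236 N.
Then T_BC = 1.87316 × 2235.51 = 4187 N.

T_AC = 2236 N, T_BC = 4187 N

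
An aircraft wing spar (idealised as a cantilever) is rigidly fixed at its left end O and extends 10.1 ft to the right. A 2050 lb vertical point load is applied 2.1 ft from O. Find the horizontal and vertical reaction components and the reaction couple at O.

ΣF_x = 0: O_x = 0.
ΣF_y = 0: O_y − 2050 = 0 → O_y = 2050 lb.
ΣM about O: M_O − 2050·2.1 = 0 → M_O = 4305 lb·ft.

O_x = 0, O_y = 2050 lb, M_O = 4305 lb·ft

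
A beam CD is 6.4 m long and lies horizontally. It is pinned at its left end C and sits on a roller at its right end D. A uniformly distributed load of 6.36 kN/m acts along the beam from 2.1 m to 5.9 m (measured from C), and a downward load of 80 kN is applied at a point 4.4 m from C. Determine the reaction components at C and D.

C_x = 0, C_y = 34.06 kN, D_y = 70.11 kN

Resultant of the distributed load: 6.36 × 3.8 = 24.168 kN at 4 m from C.
Moments about C: D_y·6.4 − (6.36·3.8)·4 − 80·4.4 = 0 → D_y = 448.672/6.4 = 70.105 ≈ 70.11 kN.
ΣF_y = 0: C_y + 70.105 − 6.36·3.8 − 80 = 0 → C_y = 34.06 kN.
ΣF_x = 0: no horizontal applied forces, so C_x = 0.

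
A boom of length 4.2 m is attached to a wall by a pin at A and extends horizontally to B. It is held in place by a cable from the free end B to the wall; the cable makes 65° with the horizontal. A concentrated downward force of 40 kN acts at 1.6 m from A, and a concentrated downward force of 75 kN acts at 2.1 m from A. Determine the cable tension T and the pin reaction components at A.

T = 58.19 kN, A_x = 24.59 kN, A_y = 62.26 kN

ΣM about A: T·sin65°·4.2 − 40·1.6 − 75·2.1 = 0 → T = 221.5/(4.2·0.906308) = 58.19 kN.
ΣF_x = 0: A_x − T·cos65° = 0 → A_x = 58.19 × 0.422618 = 24.59 kN.
ΣF_y = 0: A_y + T·sin65° − 40 − 75 = 0 → A_y = 115 − 58.19 × 0.906308 = 62.26 kN.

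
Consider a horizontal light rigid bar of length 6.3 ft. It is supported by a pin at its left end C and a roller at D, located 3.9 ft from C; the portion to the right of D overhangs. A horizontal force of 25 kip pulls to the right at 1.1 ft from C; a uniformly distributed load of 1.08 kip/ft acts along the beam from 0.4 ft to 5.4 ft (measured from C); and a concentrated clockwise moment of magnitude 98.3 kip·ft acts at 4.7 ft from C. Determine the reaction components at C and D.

C_x = -25.00 kip, C_y = -23.82 kip, D_y = 29.22 kip

Resultant of the distributed load: 1.08 × 5 = 5.4 kip at 2.9 ft from C.
Moments about C: D_y·3.9 − (1.08·5)·2.9 − 98.3 = 0 → D_y = 113.96/3.9 = 29.2205 ≈ 29.22 kip.
ΣF_y = 0: C_y + 29.2205 − 1.08·5 = 0 → C_y = -23.82 kip.
ΣF_x = 0: C_x + 25 = 0 → C_x = -25.00 kip.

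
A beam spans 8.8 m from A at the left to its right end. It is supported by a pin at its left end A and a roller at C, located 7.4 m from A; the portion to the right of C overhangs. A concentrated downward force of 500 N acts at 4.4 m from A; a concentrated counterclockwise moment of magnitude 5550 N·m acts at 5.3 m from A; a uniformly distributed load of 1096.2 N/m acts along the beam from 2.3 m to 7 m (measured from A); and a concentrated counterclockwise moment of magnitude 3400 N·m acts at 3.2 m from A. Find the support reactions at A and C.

A_x = 0, A_y = 3327 N, C_y = 2325 N

Resultant of the distributed load: 1096.2 × 4.7 = 5152.14 N at 4.65 m from A.
Taking moments about A: C_y·7.4 − 500·4.4 + 5550 − (1096.2·4.7)·4.65 + 3400 = 0 → C_y = 17207.451/7.4 = 2325.33 ≈ 2325 N.
ΣF_y = 0: A_y + 2325.33 − 500 − 1096.2·4.7 = 0 → A_y = 3327 N.
ΣF_x = 0: no horizontal applied forces, so A_x = 0.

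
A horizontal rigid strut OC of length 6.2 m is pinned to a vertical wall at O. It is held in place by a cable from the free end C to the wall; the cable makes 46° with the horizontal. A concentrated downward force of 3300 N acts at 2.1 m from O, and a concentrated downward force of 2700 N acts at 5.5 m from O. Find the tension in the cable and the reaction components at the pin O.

T = 4884 N, O_x = 3392 N, O_y = 2487 N

ΣM about O: T·sin46°·6.2 − 3300·2.1 − 2700·5.5 = 0 → T = 21780/(6.2·0.71934) = 4883.51 ≈ 4884 N.
ΣF_x = 0: O_x − T·cos46° = 0 → O_x = 4883.51 × 0.694658 = 3392 N.
ΣF_y = 0: O_y + T·sin46° − 3300 − 2700 = 0 → O_y = 6000 − 4883.51 × 0.71934 = 2487 N.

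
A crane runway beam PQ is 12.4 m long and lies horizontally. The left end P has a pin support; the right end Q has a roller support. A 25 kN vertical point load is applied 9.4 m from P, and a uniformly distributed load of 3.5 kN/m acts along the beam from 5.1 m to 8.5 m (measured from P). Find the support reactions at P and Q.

P_x = 0, P_y = 11.42 kN, Q_y = 25.48 kN

Resultant of the distributed load: 3.5 × 3.4 = 11.9 kN at 6.8 m from P.
Taking moments about P: Q_y·12.4 − 25·9.4 − (3.5·3.4)·6.8 = 0 → Q_y = 315.92/12.4 = 25.4774 ≈ 25.48 kN.
ΣF_y = 0: P_y + 25.4774 − 25 − 3.5·3.4 = 0 → P_y = 11.42 kN.
ΣF_x = 0: no horizontal applied forces, so P_x = 0.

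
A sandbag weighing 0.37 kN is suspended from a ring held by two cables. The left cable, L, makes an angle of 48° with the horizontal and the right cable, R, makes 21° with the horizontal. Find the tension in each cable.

T_L = 0.3700 kN, T_R = 0.2652 kN

ΣF_x = 0: −T_L·cos48° + T_R·cos21° = 0 → T_R = 0.716736·T_L.
ΣF_y = 0: T_L·sin48° + T_R·sin21° = 0.37.
Substitute: T_L·(0.743145 + 0.716736·0.358368) = 0.37 → T_L = 0.3700 kN.
Then T_R = 0.716736 × 0.37 = 0.2652 kN.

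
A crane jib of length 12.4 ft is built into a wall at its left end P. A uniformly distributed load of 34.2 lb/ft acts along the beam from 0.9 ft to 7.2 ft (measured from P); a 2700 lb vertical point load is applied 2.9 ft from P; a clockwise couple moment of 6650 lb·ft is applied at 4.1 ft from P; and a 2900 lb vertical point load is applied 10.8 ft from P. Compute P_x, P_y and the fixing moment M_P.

P_x = 0, P_y = 5815 lb, M_P = 46670 lb·ft

Resultant of the distributed load: 34.2 × 6.3 = 215.46 lb at 4.05 ft from P.
ΣF_x = 0: P_x = 0.
ΣF_y = 0: P_y − 34.2·6.3 − 2700 − 2900 = 0 → P_y = 5815 lb.
ΣM about P: M_P − (34.2·6.3)·4.05 − 2700·2.9 − 6650 − 2900·10.8 = 0 → M_P = 46670 lb·ft.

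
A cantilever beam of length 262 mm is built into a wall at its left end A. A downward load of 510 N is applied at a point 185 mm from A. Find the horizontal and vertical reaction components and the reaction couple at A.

A_x = 0, A_y = 510.0 N, M_A = 94350 N·mm

ΣF_x = 0: A_x = 0.
ΣF_y = 0: A_y − 510 = 0 → A_y = 510.0 N.
ΣM about A: M_A − 510·185 = 0 → M_A = 94350 N·mm.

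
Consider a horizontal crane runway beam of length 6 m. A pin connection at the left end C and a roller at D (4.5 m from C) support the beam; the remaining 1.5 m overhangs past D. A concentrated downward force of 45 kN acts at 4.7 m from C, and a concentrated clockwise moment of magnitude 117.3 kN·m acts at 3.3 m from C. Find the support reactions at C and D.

ΣM about C: D_y·4.5 − 45·4.7 − 117.3 = 0 → D_y = 328.8/4.5 = 73.0667 ≈ 73.07 kN.
ΣF_y = 0: C_y + 73.0667 − 45 = 0 → C_y = -28.07 kN.
ΣF_x = 0: no horizontal applied forces, so C_x = 0.

C_x = 0, C_y = -28.07 kN, D_y = 73.07 kN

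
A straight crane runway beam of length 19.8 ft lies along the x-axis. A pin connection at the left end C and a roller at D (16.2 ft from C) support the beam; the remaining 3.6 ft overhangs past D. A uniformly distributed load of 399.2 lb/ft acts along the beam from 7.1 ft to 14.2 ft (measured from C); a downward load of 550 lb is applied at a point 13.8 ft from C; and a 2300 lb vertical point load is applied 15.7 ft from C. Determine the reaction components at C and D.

C_x = 0, C_y = 1123 lb, D_y = 4561 lb

Resultant of the distributed load: 399.2 × 7.1 = 2834.32 lb at 10.65 ft from C.
ΣM about C: D_y·16.2 − (399.2·7.1)·10.65 − 550·13.8 − 2300·15.7 = 0 → D_y = 73885.508/16.2 = 4560.83 ≈ 4561 lb.
ΣF_y = 0: C_y + 4560.83 − 399.2·7.1 − 550 − 2300 = 0 → C_y = 1123 lb.
ΣF_x = 0: no horizontal applied forces, so C_x = 0.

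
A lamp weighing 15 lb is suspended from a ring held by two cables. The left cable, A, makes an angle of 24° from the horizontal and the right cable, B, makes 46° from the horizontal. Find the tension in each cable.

ΣF_x = 0: −T_A·cos24° + T_B·cos46° = 0 → T_B = 1.3151·T_A.
ΣF_y = 0: T_A·sin24° + T_B·sin46° = 15.
Substitute: T_A·(0.406737 + 1.3151·0.71934) = 15 → T_A = 11.0886 ≈ 11.09 lb.
Then T_B = 1.3151 × 11.0886 = 14.58 lb.

T_A = 11.09 lb, T_B = 14.58 lb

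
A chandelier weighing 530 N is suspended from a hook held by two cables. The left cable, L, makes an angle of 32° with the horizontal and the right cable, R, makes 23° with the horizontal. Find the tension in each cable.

T_L = 595.6 N, T_R = 548.7 N

ΣF_x = 0: −T_L·cos32° + T_R·cos23° = 0 → T_R = 0.921286·T_L.
ΣF_y = 0: T_L·sin32° + T_R·sin23° = 530.
Substitute: T_L·(0.529919 + 0.921286·0.390731) = 530 → T_L = 595.577 ≈ 595.6 N.
Then T_R = 0.921286 × 595.577 = 548.7 N.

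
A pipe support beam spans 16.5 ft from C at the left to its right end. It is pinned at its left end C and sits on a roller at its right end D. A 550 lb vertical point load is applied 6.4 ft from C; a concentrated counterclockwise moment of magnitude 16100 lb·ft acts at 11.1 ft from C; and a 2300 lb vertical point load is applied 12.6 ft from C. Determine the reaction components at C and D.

C_x = 0, C_y = 1856 lb, D_y = 993.9 lb

Taking moments about C: D_y·16.5 − 550·6.4 + 16100 − 2300·12.6 = 0 → D_y = 16400/16.5 = 993.939 ≈ 993.9 lb.
ΣF_y = 0: C_y + 993.939 − 550 − 2300 = 0 → C_y = 1856 lb.
ΣF_x = 0: no horizontal applied forces, so C_x = 0.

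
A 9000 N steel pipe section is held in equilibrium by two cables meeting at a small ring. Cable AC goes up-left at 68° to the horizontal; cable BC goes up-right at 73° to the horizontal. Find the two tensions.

T_AC = 4181 N, T_BC = 5357 N

ΣF_x = 0: −T_AC·cos68° + T_BC·cos73° = 0 → T_BC = 1.28127·T_AC.
ΣF_y = 0: T_AC·sin68° + T_BC·sin73° = 9000.
Substitute: T_AC·(0.927184 + 1.28127·0.956305) = 9000 → T_AC = 4181.25 ≈ 4181 N.
Then T_BC = 1.28127 × 4181.25 = 5357 N.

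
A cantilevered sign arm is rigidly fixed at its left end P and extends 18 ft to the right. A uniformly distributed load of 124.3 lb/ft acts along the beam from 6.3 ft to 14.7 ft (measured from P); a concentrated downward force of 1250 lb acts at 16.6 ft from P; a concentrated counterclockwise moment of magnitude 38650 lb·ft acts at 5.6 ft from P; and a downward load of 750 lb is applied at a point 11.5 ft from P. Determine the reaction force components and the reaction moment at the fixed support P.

Resultant of the distributed load: 124.3 × 8.4 = 1044.12 lb at 10.5 ft from P.
ΣF_x = 0: P_x = 0.
ΣF_y = 0: P_y − 124.3·8.4 − 1250 − 750 = 0 → P_y = 3044 lb.
ΣM about P: M_P − (124.3·8.4)·10.5 − 1250·16.6 + 38650 − 750·11.5 = 0 → M_P = 1688 lb·ft.

P_x = 0, P_y = 3044 lb, M_P = 1688 lb·ft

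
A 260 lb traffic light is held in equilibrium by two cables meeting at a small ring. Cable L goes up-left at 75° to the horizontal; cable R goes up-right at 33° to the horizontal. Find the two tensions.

ΣF_x = 0: −T_L·cos75° + T_R·cos33° = 0 → T_R = 0.308606·T_L.
ΣF_y = 0: T_L·sin75° + T_R·sin33° = 260.
Substitute: T_L·(0.965926 + 0.308606·0.544639) = 260 → T_L = 229.276 ≈ 229.3 lb.
Then T_R = 0.308606 × 229.276 = 70.76 lb.

T_L = 229.3 lb, T_R = 70.76 lb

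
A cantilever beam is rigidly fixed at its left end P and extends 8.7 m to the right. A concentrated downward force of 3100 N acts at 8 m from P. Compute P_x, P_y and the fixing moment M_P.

ΣF_x = 0: P_x = 0.
ΣF_y = 0: P_y − 3100 = 0 → P_y = 3100 N.
ΣM about P: M_P − 3100·8 = 0 → M_P = 24800 N·m.

P_x = 0, P_y = 3100 N, M_P = 24800 N·m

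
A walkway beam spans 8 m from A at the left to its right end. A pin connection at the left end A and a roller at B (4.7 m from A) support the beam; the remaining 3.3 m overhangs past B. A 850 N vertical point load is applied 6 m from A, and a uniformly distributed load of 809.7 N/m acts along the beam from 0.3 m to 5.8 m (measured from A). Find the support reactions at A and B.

Resultant of the distributed load: 809.7 × 5.5 = 4453.35 N at 3.05 m from A.
ΣM about A: B_y·4.7 − 850·6 − (809.7·5.5)·3.05 = 0 → B_y = 18682.7175/4.7 = 3975.05 ≈ 3975 N.
ΣF_y = 0: A_y + 3975.05 − 850 − 809.7·5.5 = 0 → A_y = 1328 N.
ΣF_x = 0: no horizontal applied forces, so A_x = 0.

A_x = 0, A_y = 1328 N, B_y = 3975 N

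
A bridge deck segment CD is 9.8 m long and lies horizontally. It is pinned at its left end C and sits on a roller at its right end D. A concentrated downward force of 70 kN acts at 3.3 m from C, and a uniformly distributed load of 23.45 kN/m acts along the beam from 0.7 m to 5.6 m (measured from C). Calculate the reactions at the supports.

C_x = 0, C_y = 124.4 kN, D_y = 60.51 kN

Resultant of the distributed load: 23.45 × 4.9 = 114.905 kN at 3.15 m from C.
ΣM about C: D_y·9.8 − 70·3.3 − (23.45·4.9)·3.15 = 0 → D_y = 592.95075/9.8 = 60.5052 ≈ 60.51 kN.
ΣF_y = 0: C_y + 60.5052 − 70 − 23.45·4.9 = 0 → C_y = 124.4 kN.
ΣF_x = 0: no horizontal applied forces, so C_x = 0.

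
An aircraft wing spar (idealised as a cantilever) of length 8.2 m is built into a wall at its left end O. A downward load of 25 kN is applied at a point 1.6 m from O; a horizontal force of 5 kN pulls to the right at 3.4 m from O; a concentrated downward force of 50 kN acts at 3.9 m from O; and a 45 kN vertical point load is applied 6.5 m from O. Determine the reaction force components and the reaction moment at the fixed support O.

O_x = -5.000 kN, O_y = 120.0 kN, M_O = 527.5 kN·m

ΣF_x = 0: O_x + 5 = 0 → O_x = -5.000 kN.
ΣF_y = 0: O_y − 25 − 50 − 45 = 0 → O_y = 120.0 kN.
ΣM about O: M_O − 25·1.6 − 50·3.9 − 45·6.5 = 0 → M_O = 527.5 kN·m.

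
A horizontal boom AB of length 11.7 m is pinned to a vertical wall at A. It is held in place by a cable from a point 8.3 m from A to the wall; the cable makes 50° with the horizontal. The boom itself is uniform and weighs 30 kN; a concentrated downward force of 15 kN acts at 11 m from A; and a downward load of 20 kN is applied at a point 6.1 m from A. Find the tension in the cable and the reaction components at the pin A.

T = 72.74 kN, A_x = 46.76 kN, A_y = 9.277 kN

ΣM about A: T·sin50°·8.3 − 30·5.85 − 15·11 − 20·6.1 = 0 → T = 462.5/(8.3·0.766044) = 72.7411 ≈ 72.74 kN.
ΣF_x = 0: A_x − T·cos50° = 0 → A_x = 72.7411 × 0.642788 = 46.76 kN.
ΣF_y = 0: A_y + T·sin50° − 30 − 15 − 20 = 0 → A_y = 65 − 72.7411 × 0.766044 = 9.277 kN.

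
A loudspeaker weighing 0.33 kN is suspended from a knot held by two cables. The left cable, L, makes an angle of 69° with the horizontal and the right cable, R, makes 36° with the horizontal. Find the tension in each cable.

ΣF_x = 0: −T_L·cos69° + T_R·cos36° = 0 → T_R = 0.442967·T_L.
ΣF_y = 0: T_L·sin69° + T_R·sin36° = 0.33.
Substitute: T_L·(0.93358 + 0.442967·0.587785) = 0.33 → T_L = 0.276394 ≈ 0.2764 kN.
Then T_R = 0.442967 × 0.276394 = 0.1224 kN.

T_L = 0.2764 kN, T_R = 0.1224 kN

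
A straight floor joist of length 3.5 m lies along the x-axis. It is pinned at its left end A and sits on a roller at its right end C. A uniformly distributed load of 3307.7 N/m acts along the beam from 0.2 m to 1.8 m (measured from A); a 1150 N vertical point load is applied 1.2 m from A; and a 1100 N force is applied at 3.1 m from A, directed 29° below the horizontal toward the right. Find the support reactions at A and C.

Resultant of the distributed load: 3307.7 × 1.6 = 5292.32 N at 1 m from A.
Taking moments about A: C_y·3.5 − (3307.7·1.6)·1 − 1150·1.2 − 1100·sin29°·3.1 = 0 → C_y = 8325.52/3.5 = 2378.72 ≈ 2379 N.
ΣF_y = 0: A_y + 2378.72 − 3307.7·1.6 − 1150 − 1100·sin29° = 0 → A_y = 4597 N.
ΣF_x = 0: A_x + 1100·cos29° = 0 → A_x = -962.1 N.

A_x = -962.1 N, A_y = 4597 N, C_y = 2379 N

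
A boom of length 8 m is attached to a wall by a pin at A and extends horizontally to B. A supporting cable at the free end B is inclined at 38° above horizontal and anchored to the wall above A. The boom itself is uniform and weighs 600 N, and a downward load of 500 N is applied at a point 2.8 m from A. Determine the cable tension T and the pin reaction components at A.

ΣM about A: T·sin38°·8 − 600·4 − 500·2.8 = 0 → T = 3800/(8·0.615661) = 771.528 ≈ 771.5 N.
ΣF_x = 0: A_x − T·cos38° = 0 → A_x = 771.528 × 0.788011 = 608.0 N.
ΣF_y = 0: A_y + T·sin38° − 600 − 500 = 0 → A_y = 1100 − 771.528 × 0.615661 = 625.0 N.

T = 771.5 N, A_x = 608.0 N, A_y = 625.0 N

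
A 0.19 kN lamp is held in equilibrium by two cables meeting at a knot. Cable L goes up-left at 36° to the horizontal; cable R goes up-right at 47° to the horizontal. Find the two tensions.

T_L = 0.1306 kN, T_R = 0.1549 kN

ΣF_x = 0: −T_L·cos36° + T_R·cos47° = 0 → T_R = 1.18624·T_L.
ΣF_y = 0: T_L·sin36° + T_R·sin47° = 0.19.
Substitute: T_L·(0.587785 + 1.18624·0.731354) = 0.19 → T_L = 0.130553 ≈ 0.1306 kN.
Then T_R = 1.18624 × 0.130553 = 0.1549 kN.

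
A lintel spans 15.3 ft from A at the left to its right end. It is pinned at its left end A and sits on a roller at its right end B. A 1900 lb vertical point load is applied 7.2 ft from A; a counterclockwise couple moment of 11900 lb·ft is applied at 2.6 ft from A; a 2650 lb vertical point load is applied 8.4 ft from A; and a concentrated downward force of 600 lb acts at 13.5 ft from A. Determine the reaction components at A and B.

A_x = 0, A_y = 3049 lb, B_y = 2101 lb

ΣM about A: B_y·15.3 − 1900·7.2 + 11900 − 2650·8.4 − 600·13.5 = 0 → B_y = 32140/15.3 = 2100.65 ≈ 2101 lb.
ΣF_y = 0: A_y + 2100.65 − 1900 − 2650 − 600 = 0 → A_y = 3049 lb.
ΣF_x = 0: no horizontal applied forces, so A_x = 0.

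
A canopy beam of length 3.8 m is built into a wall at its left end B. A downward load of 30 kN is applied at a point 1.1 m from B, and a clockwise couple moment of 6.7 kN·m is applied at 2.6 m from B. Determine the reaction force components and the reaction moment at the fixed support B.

ΣF_x = 0: B_x = 0.
ΣF_y = 0: B_y − 30 = 0 → B_y = 30.00 kN.
ΣM about B: M_B − 30·1.1 − 6.7 = 0 → M_B = 39.70 kN·m.

B_x = 0, B_y = 30.00 kN, M_B = 39.70 kN·m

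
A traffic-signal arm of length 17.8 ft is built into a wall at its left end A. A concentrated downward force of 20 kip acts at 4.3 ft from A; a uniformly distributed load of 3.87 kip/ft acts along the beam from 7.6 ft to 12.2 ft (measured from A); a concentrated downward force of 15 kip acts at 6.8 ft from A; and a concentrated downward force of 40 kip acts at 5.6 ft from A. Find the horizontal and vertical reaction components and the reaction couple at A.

A_x = 0, A_y = 92.80 kip, M_A = 588.2 kip·ft

Resultant of the distributed load: 3.87 × 4.6 = 17.802 kip at 9.9 ft from A.
ΣF_x = 0: A_x = 0.
ΣF_y = 0: A_y − 20 − 3.87·4.6 − 15 − 40 = 0 → A_y = 92.80 kip.
ΣM about A: M_A − 20·4.3 − (3.87·4.6)·9.9 − 15·6.8 − 40·5.6 = 0 → M_A = 588.2 kip·ft.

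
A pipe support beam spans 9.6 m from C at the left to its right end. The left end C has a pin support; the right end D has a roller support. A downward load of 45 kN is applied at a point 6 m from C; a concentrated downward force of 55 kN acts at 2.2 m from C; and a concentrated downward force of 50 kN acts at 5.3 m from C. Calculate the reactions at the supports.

C_x = 0, C_y = 81.67 kN, D_y = 68.33 kN

Taking moments about C: D_y·9.6 − 45·6 − 55·2.2 − 50·5.3 = 0 → D_y = 656/9.6 = 68.3333 ≈ 68.33 kN.
ΣF_y = 0: C_y + 68.3333 − 45 − 55 − 50 = 0 → C_y = 81.67 kN.
ΣF_x = 0: no horizontal applied forces, so C_x = 0.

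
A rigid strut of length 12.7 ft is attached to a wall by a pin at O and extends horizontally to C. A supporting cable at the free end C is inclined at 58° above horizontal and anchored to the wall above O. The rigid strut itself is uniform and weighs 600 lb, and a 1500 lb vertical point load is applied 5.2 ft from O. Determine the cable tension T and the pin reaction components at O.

ΣM about O: T·sin58°·12.7 − 600·6.35 − 1500·5.2 = 0 → T = 11610/(12.7·0.848048) = 1077.97 ≈ 1078 lb.
ΣF_x = 0: O_x − T·cos58° = 0 → O_x = 1077.97 × 0.529919 = 571.2 lb.
ΣF_y = 0: O_y + T·sin58° − 600 − 1500 = 0 → O_y = 2100 − 1077.97 × 0.848048 = 1186 lb.

T = 1078 lb, O_x = 571.2 lb, O_y = 1186 lb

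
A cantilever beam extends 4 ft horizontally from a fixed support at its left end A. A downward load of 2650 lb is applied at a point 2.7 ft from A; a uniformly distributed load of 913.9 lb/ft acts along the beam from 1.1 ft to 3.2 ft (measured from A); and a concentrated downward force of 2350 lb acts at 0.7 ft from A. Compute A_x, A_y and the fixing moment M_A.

A_x = 0, A_y = 6919 lb, M_A = 12930 lb·ft

Resultant of the distributed load: 913.9 × 2.1 = 1919.19 lb at 2.15 ft from A.
ΣF_x = 0: A_x = 0.
ΣF_y = 0: A_y − 2650 − 913.9·2.1 − 2350 = 0 → A_y = 6919 lb.
ΣM about A: M_A − 2650·2.7 − (913.9·2.1)·2.15 − 2350·0.7 = 0 → M_A = 12930 lb·ft.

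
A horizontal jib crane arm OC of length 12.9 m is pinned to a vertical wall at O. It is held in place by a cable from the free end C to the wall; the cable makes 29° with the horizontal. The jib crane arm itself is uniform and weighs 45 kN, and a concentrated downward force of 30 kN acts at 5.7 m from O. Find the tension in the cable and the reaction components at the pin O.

ΣM about O: T·sin29°·12.9 − 45·6.45 − 30·5.7 = 0 → T = 461.25/(12.9·0.48481) = 73.7522 ≈ 73.75 kN.
ΣF_x = 0: O_x − T·cos29° = 0 → O_x = 73.7522 × 0.87462 = 64.51 kN.
ΣF_y = 0: O_y + T·sin29° − 45 − 30 = 0 → O_y = 75 − 73.7522 × 0.48481 = 39.24 kN.

T = 73.75 kN, O_x = 64.51 kN, O_y = 39.24 kN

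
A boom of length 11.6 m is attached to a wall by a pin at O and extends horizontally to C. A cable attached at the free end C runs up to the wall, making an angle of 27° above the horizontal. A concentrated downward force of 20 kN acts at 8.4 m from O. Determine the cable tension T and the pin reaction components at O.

ΣM about O: T·sin27°·11.6 − 20·8.4 = 0 → T = 168/(11.6·0.45399) = 31.9011 ≈ 31.90 kN.
ΣF_x = 0: O_x − T·cos27° = 0 → O_x = 31.9011 × 0.891007 = 28.42 kN.
ΣF_y = 0: O_y + T·sin27° − 20 = 0 → O_y = 20 − 31.9011 × 0.45399 = 5.517 kN.

T = 31.90 kN, O_x = 28.42 kN, O_y = 5.517 kN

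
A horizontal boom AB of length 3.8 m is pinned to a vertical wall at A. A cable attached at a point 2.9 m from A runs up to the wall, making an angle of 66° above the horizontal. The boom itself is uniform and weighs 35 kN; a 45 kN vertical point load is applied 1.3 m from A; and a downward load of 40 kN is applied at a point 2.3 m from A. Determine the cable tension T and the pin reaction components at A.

ΣM about A: T·sin66°·2.9 − 35·1.9 − 45·1.3 − 40·2.3 = 0 → T = 217/(2.9·0.913545) = 81.909 ≈ 81.91 kN.
ΣF_x = 0: A_x − T·cos66° = 0 → A_x = 81.909 × 0.406737 = 33.32 kN.
ΣF_y = 0: A_y + T·sin66° − 35 − 45 − 40 = 0 → A_y = 120 − 81.909 × 0.913545 = 45.17 kN.

T = 81.91 kN, A_x = 33.32 kN, A_y = 45.17 kN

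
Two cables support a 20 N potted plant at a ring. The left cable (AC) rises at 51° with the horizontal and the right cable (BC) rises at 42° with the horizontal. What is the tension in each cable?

ΣF_x = 0: −T_AC·cos51° + T_BC·cos42° = 0 → T_BC = 0.846834·T_AC.
ΣF_y = 0: T_AC·sin51° + T_BC·sin42° = 20.
Substitute: T_AC·(0.777146 + 0.846834·0.669131) = 20 → T_AC = 14.8833 ≈ 14.88 N.
Then T_BC = 0.846834 × 14.8833 = 12.60 N.

T_AC = 14.88 N, T_BC = 12.60 N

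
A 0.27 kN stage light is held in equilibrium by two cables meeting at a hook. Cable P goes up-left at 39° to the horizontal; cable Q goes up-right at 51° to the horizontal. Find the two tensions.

T_P = 0.1699 kN, T_Q = 0.2098 kN

ΣF_x = 0: −T_P·cos39° + T_Q·cos51° = 0 → T_Q = 1.2349·T_P.
ΣF_y = 0: T_P·sin39° + T_Q·sin51° = 0.27.
Substitute: T_P·(0.62932 + 1.2349·0.777146) = 0.27 → T_P = 0.169916 ≈ 0.1699 kN.
Then T_Q = 1.2349 × 0.169916 = 0.2098 kN.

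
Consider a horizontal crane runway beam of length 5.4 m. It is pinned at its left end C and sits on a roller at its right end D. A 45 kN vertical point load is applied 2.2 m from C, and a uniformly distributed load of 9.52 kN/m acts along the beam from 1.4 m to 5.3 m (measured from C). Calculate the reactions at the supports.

C_x = 0, C_y = 40.76 kN, D_y = 41.37 kN

Resultant of the distributed load: 9.52 × 3.9 = 37.128 kN at 3.35 m from C.
Taking moments about C: D_y·5.4 − 45·2.2 − (9.52·3.9)·3.35 = 0 → D_y = 223.3788/5.4 = 41.3664 ≈ 41.37 kN.
ΣF_y = 0: C_y + 41.3664 − 45 − 9.52·3.9 = 0 → C_y = 40.76 kN.
ΣF_x = 0: no horizontal applied forces, so C_x = 0.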